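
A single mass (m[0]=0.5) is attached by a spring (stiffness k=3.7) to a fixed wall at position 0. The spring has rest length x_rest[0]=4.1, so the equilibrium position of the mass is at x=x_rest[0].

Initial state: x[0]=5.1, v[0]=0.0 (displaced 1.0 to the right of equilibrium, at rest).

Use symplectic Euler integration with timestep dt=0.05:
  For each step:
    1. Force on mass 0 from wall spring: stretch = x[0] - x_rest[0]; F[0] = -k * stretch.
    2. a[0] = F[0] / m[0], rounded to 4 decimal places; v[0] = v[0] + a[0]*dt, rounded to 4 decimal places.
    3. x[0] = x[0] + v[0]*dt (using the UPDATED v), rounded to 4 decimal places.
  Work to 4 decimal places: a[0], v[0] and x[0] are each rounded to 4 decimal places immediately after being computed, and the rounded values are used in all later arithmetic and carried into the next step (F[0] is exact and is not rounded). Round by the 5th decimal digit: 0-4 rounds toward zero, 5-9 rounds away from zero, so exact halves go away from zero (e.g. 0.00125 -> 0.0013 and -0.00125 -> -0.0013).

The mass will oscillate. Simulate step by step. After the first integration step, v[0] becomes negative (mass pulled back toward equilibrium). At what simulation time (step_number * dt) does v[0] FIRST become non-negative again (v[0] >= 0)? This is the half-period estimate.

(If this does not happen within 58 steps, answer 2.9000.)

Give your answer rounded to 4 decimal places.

Step 0: x=[5.1000] v=[0.0000]
Step 1: x=[5.0815] v=[-0.3700]
Step 2: x=[5.0448] v=[-0.7332]
Step 3: x=[4.9907] v=[-1.0828]
Step 4: x=[4.9201] v=[-1.4124]
Step 5: x=[4.8343] v=[-1.7158]
Step 6: x=[4.7349] v=[-1.9875]
Step 7: x=[4.6238] v=[-2.2224]
Step 8: x=[4.5030] v=[-2.4162]
Step 9: x=[4.3747] v=[-2.5653]
Step 10: x=[4.2414] v=[-2.6669]
Step 11: x=[4.1054] v=[-2.7192]
Step 12: x=[3.9693] v=[-2.7212]
Step 13: x=[3.8357] v=[-2.6728]
Step 14: x=[3.7070] v=[-2.5750]
Step 15: x=[3.5855] v=[-2.4296]
Step 16: x=[3.4735] v=[-2.2392]
Step 17: x=[3.3731] v=[-2.0074]
Step 18: x=[3.2862] v=[-1.7384]
Step 19: x=[3.2143] v=[-1.4373]
Step 20: x=[3.1588] v=[-1.1096]
Step 21: x=[3.1207] v=[-0.7614]
Step 22: x=[3.1007] v=[-0.3991]
Step 23: x=[3.0992] v=[-0.0294]
Step 24: x=[3.1162] v=[0.3409]
First v>=0 after going negative at step 24, time=1.2000

Answer: 1.2000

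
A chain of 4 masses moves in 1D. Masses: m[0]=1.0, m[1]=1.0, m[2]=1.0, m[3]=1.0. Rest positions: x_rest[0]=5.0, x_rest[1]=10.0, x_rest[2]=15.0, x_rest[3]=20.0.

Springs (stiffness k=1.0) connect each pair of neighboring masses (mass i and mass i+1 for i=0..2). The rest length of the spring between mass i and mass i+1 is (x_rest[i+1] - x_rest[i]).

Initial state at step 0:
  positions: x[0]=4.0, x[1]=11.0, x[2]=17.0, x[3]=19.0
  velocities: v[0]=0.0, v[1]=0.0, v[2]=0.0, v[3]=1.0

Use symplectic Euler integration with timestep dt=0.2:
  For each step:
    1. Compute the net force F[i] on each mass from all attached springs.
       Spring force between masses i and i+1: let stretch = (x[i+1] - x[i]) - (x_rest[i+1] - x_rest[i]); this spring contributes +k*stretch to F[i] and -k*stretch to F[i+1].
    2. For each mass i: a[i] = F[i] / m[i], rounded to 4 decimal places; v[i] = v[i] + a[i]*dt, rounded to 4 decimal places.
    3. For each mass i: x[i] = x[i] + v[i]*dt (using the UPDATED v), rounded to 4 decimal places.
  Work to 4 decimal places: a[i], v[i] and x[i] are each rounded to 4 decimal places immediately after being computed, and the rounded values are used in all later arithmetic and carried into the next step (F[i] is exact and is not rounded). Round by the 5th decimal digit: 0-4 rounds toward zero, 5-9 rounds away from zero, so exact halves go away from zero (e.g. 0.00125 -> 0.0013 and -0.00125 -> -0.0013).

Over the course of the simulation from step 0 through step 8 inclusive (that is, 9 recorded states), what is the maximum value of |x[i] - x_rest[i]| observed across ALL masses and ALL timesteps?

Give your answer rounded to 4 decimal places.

Answer: 2.4880

Derivation:
Step 0: x=[4.0000 11.0000 17.0000 19.0000] v=[0.0000 0.0000 0.0000 1.0000]
Step 1: x=[4.0800 10.9600 16.8400 19.3200] v=[0.4000 -0.2000 -0.8000 1.6000]
Step 2: x=[4.2352 10.8800 16.5440 19.7408] v=[0.7760 -0.4000 -1.4800 2.1040]
Step 3: x=[4.4562 10.7608 16.1493 20.2337] v=[1.1050 -0.5962 -1.9734 2.4646]
Step 4: x=[4.7294 10.6049 15.7025 20.7632] v=[1.3659 -0.7794 -2.2342 2.6477]
Step 5: x=[5.0376 10.4179 15.2542 21.2903] v=[1.5410 -0.9350 -2.2416 2.6356]
Step 6: x=[5.3610 10.2091 14.8539 21.7760] v=[1.6171 -1.0438 -2.0016 2.4284]
Step 7: x=[5.6783 9.9922 14.5447 22.1848] v=[1.5867 -1.0845 -1.5461 2.0440]
Step 8: x=[5.9682 9.7848 14.3590 22.4880] v=[1.4495 -1.0368 -0.9286 1.5160]
Max displacement = 2.4880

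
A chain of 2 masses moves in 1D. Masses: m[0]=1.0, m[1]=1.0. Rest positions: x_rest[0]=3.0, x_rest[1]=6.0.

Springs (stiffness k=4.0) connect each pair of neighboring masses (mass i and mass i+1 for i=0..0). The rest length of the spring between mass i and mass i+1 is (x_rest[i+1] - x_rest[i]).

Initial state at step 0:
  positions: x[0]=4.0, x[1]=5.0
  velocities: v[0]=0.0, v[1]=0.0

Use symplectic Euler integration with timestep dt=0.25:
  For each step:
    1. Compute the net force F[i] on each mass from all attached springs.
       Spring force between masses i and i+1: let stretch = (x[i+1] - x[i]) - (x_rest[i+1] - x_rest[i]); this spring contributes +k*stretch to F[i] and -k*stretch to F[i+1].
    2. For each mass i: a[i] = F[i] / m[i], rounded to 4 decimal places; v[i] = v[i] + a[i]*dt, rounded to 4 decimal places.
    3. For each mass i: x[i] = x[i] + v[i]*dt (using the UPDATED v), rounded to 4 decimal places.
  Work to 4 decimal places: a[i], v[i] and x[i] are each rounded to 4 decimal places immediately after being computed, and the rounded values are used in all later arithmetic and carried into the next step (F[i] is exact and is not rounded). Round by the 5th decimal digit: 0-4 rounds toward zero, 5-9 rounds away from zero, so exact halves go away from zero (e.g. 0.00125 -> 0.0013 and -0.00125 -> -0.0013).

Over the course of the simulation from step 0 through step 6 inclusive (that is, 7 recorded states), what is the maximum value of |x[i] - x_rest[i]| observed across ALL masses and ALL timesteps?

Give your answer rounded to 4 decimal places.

Step 0: x=[4.0000 5.0000] v=[0.0000 0.0000]
Step 1: x=[3.5000 5.5000] v=[-2.0000 2.0000]
Step 2: x=[2.7500 6.2500] v=[-3.0000 3.0000]
Step 3: x=[2.1250 6.8750] v=[-2.5000 2.5000]
Step 4: x=[1.9375 7.0625] v=[-0.7500 0.7500]
Step 5: x=[2.2813 6.7188] v=[1.3750 -1.3750]
Step 6: x=[2.9844 6.0157] v=[2.8125 -2.8125]
Max displacement = 1.0625

Answer: 1.0625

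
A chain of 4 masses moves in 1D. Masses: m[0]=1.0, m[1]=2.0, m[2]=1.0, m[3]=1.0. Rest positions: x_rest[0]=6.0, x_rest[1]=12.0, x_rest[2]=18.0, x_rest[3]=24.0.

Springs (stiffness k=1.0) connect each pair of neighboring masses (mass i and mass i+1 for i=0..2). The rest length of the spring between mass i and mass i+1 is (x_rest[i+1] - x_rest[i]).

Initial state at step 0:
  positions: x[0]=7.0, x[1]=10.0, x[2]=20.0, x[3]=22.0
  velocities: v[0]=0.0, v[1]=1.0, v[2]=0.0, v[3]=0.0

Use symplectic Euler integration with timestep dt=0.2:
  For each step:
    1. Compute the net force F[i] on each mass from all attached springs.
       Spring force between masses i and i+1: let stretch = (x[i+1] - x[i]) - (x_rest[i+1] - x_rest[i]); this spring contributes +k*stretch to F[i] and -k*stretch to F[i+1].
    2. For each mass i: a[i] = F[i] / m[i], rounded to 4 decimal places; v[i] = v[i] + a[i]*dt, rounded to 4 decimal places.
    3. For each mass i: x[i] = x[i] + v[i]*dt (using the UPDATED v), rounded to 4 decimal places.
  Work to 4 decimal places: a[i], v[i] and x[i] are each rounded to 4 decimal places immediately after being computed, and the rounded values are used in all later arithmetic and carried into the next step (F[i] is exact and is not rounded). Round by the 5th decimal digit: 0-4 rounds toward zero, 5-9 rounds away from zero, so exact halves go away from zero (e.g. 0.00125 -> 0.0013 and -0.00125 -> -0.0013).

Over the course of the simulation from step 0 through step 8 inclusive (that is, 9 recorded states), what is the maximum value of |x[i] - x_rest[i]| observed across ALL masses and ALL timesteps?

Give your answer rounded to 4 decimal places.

Step 0: x=[7.0000 10.0000 20.0000 22.0000] v=[0.0000 1.0000 0.0000 0.0000]
Step 1: x=[6.8800 10.3400 19.6800 22.1600] v=[-0.6000 1.7000 -1.6000 0.8000]
Step 2: x=[6.6584 10.7976 19.0856 22.4608] v=[-1.1080 2.2880 -2.9720 1.5040]
Step 3: x=[6.3624 11.3382 18.2947 22.8666] v=[-1.4802 2.7029 -3.9546 2.0290]
Step 4: x=[6.0254 11.9184 17.4084 23.3295] v=[-1.6850 2.9010 -4.4315 2.3146]
Step 5: x=[5.6841 12.4905 16.5393 23.7956] v=[-1.7064 2.8607 -4.3453 2.3304]
Step 6: x=[5.3751 13.0075 15.7985 24.2114] v=[-1.5451 2.5849 -3.7038 2.0791]
Step 7: x=[5.1314 13.4277 15.2826 24.5307] v=[-1.2186 2.1008 -2.5794 1.5965]
Step 8: x=[4.9795 13.7190 15.0624 24.7201] v=[-0.7593 1.4567 -1.1008 0.9469]
Max displacement = 2.9376

Answer: 2.9376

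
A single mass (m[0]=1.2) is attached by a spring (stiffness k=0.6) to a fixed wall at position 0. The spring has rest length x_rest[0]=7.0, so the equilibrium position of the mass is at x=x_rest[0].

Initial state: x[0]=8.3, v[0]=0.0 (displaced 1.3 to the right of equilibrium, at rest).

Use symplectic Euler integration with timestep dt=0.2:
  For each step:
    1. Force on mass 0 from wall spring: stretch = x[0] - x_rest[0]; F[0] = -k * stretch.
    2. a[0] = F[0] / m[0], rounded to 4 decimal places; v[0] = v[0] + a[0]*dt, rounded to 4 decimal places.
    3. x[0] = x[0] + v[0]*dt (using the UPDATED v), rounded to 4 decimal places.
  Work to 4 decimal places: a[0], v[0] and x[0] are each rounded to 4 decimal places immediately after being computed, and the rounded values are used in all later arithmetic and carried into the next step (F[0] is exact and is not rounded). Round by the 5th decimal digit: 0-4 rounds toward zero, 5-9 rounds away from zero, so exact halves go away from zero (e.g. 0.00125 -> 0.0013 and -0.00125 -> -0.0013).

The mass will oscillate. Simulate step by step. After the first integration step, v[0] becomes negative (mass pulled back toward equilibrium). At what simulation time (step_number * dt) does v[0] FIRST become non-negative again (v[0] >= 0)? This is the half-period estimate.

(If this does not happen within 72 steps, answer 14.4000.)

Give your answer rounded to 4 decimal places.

Step 0: x=[8.3000] v=[0.0000]
Step 1: x=[8.2740] v=[-0.1300]
Step 2: x=[8.2225] v=[-0.2574]
Step 3: x=[8.1466] v=[-0.3797]
Step 4: x=[8.0477] v=[-0.4944]
Step 5: x=[7.9279] v=[-0.5992]
Step 6: x=[7.7895] v=[-0.6920]
Step 7: x=[7.6353] v=[-0.7710]
Step 8: x=[7.4684] v=[-0.8345]
Step 9: x=[7.2921] v=[-0.8813]
Step 10: x=[7.1100] v=[-0.9105]
Step 11: x=[6.9257] v=[-0.9215]
Step 12: x=[6.7429] v=[-0.9141]
Step 13: x=[6.5652] v=[-0.8884]
Step 14: x=[6.3962] v=[-0.8449]
Step 15: x=[6.2393] v=[-0.7845]
Step 16: x=[6.0976] v=[-0.7084]
Step 17: x=[5.9740] v=[-0.6182]
Step 18: x=[5.8709] v=[-0.5156]
Step 19: x=[5.7904] v=[-0.4027]
Step 20: x=[5.7341] v=[-0.2817]
Step 21: x=[5.7031] v=[-0.1551]
Step 22: x=[5.6980] v=[-0.0254]
Step 23: x=[5.7190] v=[0.1048]
First v>=0 after going negative at step 23, time=4.6000

Answer: 4.6000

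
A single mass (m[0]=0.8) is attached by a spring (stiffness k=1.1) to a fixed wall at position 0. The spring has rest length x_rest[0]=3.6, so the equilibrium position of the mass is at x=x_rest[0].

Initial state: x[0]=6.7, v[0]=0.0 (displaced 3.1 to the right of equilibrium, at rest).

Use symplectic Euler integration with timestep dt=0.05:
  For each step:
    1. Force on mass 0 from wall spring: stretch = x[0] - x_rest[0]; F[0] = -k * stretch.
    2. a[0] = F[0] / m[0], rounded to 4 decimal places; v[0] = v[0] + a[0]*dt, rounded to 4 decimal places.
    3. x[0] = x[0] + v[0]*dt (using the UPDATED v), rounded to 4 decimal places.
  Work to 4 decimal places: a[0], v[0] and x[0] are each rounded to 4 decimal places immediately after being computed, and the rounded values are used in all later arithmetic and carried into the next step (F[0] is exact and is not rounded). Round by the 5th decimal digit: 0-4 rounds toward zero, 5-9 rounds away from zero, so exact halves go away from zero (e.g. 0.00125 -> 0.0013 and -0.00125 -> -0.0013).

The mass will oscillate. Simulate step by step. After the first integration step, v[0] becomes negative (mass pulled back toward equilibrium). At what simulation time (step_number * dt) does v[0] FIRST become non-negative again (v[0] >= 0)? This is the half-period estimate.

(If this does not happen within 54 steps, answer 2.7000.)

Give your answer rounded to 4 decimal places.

Step 0: x=[6.7000] v=[0.0000]
Step 1: x=[6.6893] v=[-0.2131]
Step 2: x=[6.6680] v=[-0.4255]
Step 3: x=[6.6362] v=[-0.6364]
Step 4: x=[6.5939] v=[-0.8451]
Step 5: x=[6.5414] v=[-1.0509]
Step 6: x=[6.4787] v=[-1.2531]
Step 7: x=[6.4062] v=[-1.4510]
Step 8: x=[6.3240] v=[-1.6439]
Step 9: x=[6.2324] v=[-1.8312]
Step 10: x=[6.1318] v=[-2.0122]
Step 11: x=[6.0225] v=[-2.1863]
Step 12: x=[5.9049] v=[-2.3528]
Step 13: x=[5.7793] v=[-2.5113]
Step 14: x=[5.6462] v=[-2.6611]
Step 15: x=[5.5061] v=[-2.8018]
Step 16: x=[5.3595] v=[-2.9328]
Step 17: x=[5.2068] v=[-3.0538]
Step 18: x=[5.0486] v=[-3.1643]
Step 19: x=[4.8854] v=[-3.2639]
Step 20: x=[4.7178] v=[-3.3523]
Step 21: x=[4.5463] v=[-3.4292]
Step 22: x=[4.3716] v=[-3.4943]
Step 23: x=[4.1942] v=[-3.5474]
Step 24: x=[4.0148] v=[-3.5883]
Step 25: x=[3.8340] v=[-3.6168]
Step 26: x=[3.6524] v=[-3.6329]
Step 27: x=[3.4706] v=[-3.6365]
Step 28: x=[3.2892] v=[-3.6276]
Step 29: x=[3.1089] v=[-3.6062]
Step 30: x=[2.9303] v=[-3.5724]
Step 31: x=[2.7540] v=[-3.5264]
Step 32: x=[2.5806] v=[-3.4682]
Step 33: x=[2.4107] v=[-3.3981]
Step 34: x=[2.2449] v=[-3.3163]
Step 35: x=[2.0837] v=[-3.2231]
Step 36: x=[1.9278] v=[-3.1189]
Step 37: x=[1.7776] v=[-3.0039]
Step 38: x=[1.6337] v=[-2.8786]
Step 39: x=[1.4965] v=[-2.7434]
Step 40: x=[1.3666] v=[-2.5988]
Step 41: x=[1.2443] v=[-2.4453]
Step 42: x=[1.1301] v=[-2.2833]
Step 43: x=[1.0244] v=[-2.1135]
Step 44: x=[0.9276] v=[-1.9364]
Step 45: x=[0.8400] v=[-1.7527]
Step 46: x=[0.7619] v=[-1.5630]
Step 47: x=[0.6935] v=[-1.3679]
Step 48: x=[0.6351] v=[-1.1681]
Step 49: x=[0.5869] v=[-0.9643]
Step 50: x=[0.5490] v=[-0.7572]
Step 51: x=[0.5216] v=[-0.5474]
Step 52: x=[0.5048] v=[-0.3358]
Step 53: x=[0.4987] v=[-0.1230]
Step 54: x=[0.5032] v=[0.0902]
First v>=0 after going negative at step 54, time=2.7000

Answer: 2.7000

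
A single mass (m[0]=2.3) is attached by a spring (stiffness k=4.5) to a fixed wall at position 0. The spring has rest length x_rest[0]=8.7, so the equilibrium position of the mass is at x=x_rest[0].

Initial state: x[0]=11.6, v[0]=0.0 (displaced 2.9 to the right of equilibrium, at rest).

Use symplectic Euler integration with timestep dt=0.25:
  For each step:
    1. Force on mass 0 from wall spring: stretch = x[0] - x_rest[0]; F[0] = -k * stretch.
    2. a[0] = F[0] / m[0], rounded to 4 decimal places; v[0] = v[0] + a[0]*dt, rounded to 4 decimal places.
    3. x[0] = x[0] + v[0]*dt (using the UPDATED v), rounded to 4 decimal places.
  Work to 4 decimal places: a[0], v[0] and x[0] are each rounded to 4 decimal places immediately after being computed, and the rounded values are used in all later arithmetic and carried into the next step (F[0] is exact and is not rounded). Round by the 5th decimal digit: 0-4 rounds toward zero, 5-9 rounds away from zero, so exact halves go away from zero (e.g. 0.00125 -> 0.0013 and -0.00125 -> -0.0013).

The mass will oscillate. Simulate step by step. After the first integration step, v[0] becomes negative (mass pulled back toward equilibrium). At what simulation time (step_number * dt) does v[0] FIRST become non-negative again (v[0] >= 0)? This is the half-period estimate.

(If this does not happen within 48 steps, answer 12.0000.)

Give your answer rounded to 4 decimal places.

Step 0: x=[11.6000] v=[0.0000]
Step 1: x=[11.2454] v=[-1.4185]
Step 2: x=[10.5795] v=[-2.6635]
Step 3: x=[9.6838] v=[-3.5828]
Step 4: x=[8.6678] v=[-4.0640]
Step 5: x=[7.6557] v=[-4.0483]
Step 6: x=[6.7713] v=[-3.5375]
Step 7: x=[6.1228] v=[-2.5941]
Step 8: x=[5.7894] v=[-1.3335]
Step 9: x=[5.8120] v=[0.0902]
First v>=0 after going negative at step 9, time=2.2500

Answer: 2.2500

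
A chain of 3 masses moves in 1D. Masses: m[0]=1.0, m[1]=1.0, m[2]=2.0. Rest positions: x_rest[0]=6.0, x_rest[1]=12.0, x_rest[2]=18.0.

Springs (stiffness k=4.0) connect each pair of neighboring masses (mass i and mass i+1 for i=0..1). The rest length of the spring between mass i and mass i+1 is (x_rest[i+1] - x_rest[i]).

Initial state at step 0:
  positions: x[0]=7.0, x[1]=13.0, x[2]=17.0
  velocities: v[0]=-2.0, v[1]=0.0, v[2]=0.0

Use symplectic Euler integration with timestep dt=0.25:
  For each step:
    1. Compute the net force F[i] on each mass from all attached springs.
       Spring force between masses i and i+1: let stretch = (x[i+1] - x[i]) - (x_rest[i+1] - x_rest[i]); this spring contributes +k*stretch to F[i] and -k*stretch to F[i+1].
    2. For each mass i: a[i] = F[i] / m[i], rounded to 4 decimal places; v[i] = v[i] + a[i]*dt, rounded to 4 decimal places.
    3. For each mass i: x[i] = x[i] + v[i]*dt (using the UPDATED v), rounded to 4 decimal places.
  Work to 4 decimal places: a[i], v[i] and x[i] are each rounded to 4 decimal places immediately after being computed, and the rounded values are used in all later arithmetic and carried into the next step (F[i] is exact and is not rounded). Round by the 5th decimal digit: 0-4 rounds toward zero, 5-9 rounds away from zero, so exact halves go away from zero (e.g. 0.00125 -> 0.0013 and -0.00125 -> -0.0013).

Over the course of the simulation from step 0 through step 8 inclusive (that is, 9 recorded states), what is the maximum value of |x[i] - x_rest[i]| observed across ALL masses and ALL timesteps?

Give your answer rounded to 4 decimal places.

Answer: 2.6879

Derivation:
Step 0: x=[7.0000 13.0000 17.0000] v=[-2.0000 0.0000 0.0000]
Step 1: x=[6.5000 12.5000 17.2500] v=[-2.0000 -2.0000 1.0000]
Step 2: x=[6.0000 11.6875 17.6563] v=[-2.0000 -3.2500 1.6250]
Step 3: x=[5.4219 10.9453 18.0665] v=[-2.3125 -2.9687 1.6406]
Step 4: x=[4.7246 10.6026 18.3365] v=[-2.7891 -1.3709 1.0800]
Step 5: x=[3.9968 10.7239 18.3898] v=[-2.9111 0.4850 0.2131]
Step 6: x=[3.4508 11.0799 18.2348] v=[-2.1840 1.4238 -0.6199]
Step 7: x=[3.3121 11.3173 17.9355] v=[-0.5549 0.9496 -1.1974]
Step 8: x=[3.6747 11.2080 17.5589] v=[1.4503 -0.4374 -1.5065]
Max displacement = 2.6879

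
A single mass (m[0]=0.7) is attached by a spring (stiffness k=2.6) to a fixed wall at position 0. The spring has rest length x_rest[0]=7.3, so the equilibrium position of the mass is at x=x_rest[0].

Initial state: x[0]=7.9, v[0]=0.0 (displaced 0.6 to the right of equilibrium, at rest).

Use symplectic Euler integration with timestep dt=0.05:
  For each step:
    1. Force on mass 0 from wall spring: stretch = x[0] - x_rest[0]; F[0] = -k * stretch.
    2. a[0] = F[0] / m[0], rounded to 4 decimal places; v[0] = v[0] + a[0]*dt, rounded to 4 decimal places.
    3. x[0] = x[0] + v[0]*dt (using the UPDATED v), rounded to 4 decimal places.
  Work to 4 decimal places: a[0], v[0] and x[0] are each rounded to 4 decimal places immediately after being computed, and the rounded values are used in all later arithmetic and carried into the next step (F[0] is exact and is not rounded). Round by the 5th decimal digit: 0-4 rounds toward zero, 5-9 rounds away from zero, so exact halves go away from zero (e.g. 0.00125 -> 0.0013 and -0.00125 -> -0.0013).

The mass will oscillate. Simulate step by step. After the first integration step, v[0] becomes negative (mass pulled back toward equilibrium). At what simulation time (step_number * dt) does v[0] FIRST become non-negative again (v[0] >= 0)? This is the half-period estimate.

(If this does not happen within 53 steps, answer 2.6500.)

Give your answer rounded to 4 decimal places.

Answer: 1.6500

Derivation:
Step 0: x=[7.9000] v=[0.0000]
Step 1: x=[7.8944] v=[-0.1114]
Step 2: x=[7.8833] v=[-0.2218]
Step 3: x=[7.8668] v=[-0.3301]
Step 4: x=[7.8450] v=[-0.4354]
Step 5: x=[7.8182] v=[-0.5366]
Step 6: x=[7.7866] v=[-0.6328]
Step 7: x=[7.7504] v=[-0.7232]
Step 8: x=[7.7101] v=[-0.8068]
Step 9: x=[7.6660] v=[-0.8830]
Step 10: x=[7.6185] v=[-0.9510]
Step 11: x=[7.5680] v=[-1.0102]
Step 12: x=[7.5150] v=[-1.0600]
Step 13: x=[7.4600] v=[-1.0999]
Step 14: x=[7.4035] v=[-1.1296]
Step 15: x=[7.3461] v=[-1.1488]
Step 16: x=[7.2882] v=[-1.1574]
Step 17: x=[7.2304] v=[-1.1552]
Step 18: x=[7.1733] v=[-1.1423]
Step 19: x=[7.1174] v=[-1.1188]
Step 20: x=[7.0632] v=[-1.0849]
Step 21: x=[7.0112] v=[-1.0409]
Step 22: x=[6.9618] v=[-0.9873]
Step 23: x=[6.9156] v=[-0.9245]
Step 24: x=[6.8729] v=[-0.8531]
Step 25: x=[6.8342] v=[-0.7738]
Step 26: x=[6.7998] v=[-0.6873]
Step 27: x=[6.7701] v=[-0.5944]
Step 28: x=[6.7453] v=[-0.4960]
Step 29: x=[6.7257] v=[-0.3930]
Step 30: x=[6.7114] v=[-0.2863]
Step 31: x=[6.7026] v=[-0.1770]
Step 32: x=[6.6993] v=[-0.0661]
Step 33: x=[6.7016] v=[0.0455]
First v>=0 after going negative at step 33, time=1.6500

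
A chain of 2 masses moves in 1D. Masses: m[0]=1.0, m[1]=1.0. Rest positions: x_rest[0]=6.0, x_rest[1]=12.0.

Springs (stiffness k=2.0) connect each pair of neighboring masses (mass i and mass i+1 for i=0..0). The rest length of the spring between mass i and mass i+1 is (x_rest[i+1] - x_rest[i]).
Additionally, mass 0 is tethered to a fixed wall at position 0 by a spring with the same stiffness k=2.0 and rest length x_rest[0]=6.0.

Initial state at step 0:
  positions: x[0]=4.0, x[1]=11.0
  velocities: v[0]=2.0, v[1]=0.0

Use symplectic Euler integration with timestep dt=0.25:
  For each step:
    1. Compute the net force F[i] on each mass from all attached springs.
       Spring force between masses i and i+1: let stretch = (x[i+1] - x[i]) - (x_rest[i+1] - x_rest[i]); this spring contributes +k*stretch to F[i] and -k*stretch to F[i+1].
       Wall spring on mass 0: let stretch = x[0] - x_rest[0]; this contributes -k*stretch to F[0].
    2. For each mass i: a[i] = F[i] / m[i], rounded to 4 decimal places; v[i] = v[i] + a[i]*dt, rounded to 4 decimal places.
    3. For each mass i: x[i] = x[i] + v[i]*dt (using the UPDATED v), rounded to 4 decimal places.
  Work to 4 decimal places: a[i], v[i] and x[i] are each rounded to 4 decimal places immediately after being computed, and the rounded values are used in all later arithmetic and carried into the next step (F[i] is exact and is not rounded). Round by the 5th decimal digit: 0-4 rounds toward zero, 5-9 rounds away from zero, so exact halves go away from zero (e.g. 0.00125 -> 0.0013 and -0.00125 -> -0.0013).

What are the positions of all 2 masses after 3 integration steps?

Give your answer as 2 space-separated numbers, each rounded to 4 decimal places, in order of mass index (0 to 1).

Step 0: x=[4.0000 11.0000] v=[2.0000 0.0000]
Step 1: x=[4.8750 10.8750] v=[3.5000 -0.5000]
Step 2: x=[5.8906 10.7500] v=[4.0625 -0.5000]
Step 3: x=[6.7773 10.7676] v=[3.5469 0.0703]

Answer: 6.7773 10.7676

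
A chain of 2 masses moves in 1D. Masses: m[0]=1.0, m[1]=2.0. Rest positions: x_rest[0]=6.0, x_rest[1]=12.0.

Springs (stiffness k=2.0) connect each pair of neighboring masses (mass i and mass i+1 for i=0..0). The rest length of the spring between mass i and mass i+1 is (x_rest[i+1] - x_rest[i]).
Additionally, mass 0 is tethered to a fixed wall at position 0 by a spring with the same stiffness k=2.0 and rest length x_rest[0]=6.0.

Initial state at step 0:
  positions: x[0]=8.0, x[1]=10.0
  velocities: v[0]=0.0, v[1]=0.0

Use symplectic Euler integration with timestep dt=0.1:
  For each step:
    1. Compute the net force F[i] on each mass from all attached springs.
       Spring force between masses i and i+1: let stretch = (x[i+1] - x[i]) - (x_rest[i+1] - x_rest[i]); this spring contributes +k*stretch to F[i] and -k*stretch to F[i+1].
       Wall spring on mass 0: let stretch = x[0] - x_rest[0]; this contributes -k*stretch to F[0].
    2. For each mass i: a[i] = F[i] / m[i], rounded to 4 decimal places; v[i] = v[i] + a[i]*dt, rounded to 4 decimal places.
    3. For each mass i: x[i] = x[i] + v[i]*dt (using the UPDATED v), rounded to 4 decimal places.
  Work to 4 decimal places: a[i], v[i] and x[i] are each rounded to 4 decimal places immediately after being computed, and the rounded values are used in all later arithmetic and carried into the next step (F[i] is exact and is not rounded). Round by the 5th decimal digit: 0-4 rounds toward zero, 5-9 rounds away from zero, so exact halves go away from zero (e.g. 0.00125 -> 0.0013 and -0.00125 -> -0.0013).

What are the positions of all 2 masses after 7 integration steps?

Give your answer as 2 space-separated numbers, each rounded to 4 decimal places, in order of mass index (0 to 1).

Step 0: x=[8.0000 10.0000] v=[0.0000 0.0000]
Step 1: x=[7.8800 10.0400] v=[-1.2000 0.4000]
Step 2: x=[7.6456 10.1184] v=[-2.3440 0.7840]
Step 3: x=[7.3077 10.2321] v=[-3.3786 1.1367]
Step 4: x=[6.8822 10.3765] v=[-4.2553 1.4443]
Step 5: x=[6.3889 10.5460] v=[-4.9329 1.6949]
Step 6: x=[5.8510 10.7339] v=[-5.3793 1.8792]
Step 7: x=[5.2937 10.9330] v=[-5.5729 1.9909]

Answer: 5.2937 10.9330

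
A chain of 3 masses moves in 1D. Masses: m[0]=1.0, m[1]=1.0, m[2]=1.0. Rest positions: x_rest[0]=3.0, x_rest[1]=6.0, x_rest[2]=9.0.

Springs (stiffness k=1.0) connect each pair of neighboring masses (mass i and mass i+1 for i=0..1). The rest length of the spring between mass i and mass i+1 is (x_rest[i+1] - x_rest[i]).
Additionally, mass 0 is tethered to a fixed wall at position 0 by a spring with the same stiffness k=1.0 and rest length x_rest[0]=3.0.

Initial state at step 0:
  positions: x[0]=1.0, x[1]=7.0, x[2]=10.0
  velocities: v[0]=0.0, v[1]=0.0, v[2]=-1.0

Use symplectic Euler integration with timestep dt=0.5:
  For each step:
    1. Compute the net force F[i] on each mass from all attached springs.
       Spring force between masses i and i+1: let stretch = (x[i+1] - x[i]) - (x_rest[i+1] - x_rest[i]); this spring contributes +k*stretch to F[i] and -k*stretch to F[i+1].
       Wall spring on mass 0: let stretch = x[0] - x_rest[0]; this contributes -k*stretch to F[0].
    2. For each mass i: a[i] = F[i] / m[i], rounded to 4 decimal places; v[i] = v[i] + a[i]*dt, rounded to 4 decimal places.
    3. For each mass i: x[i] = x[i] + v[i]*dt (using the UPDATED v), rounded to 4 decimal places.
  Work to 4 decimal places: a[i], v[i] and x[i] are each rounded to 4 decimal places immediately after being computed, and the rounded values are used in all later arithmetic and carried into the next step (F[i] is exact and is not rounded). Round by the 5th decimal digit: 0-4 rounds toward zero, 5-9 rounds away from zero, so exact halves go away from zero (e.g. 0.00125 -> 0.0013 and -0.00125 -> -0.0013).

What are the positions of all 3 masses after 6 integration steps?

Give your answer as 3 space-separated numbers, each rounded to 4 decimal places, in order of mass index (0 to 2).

Answer: 2.0645 6.5148 6.9148

Derivation:
Step 0: x=[1.0000 7.0000 10.0000] v=[0.0000 0.0000 -1.0000]
Step 1: x=[2.2500 6.2500 9.5000] v=[2.5000 -1.5000 -1.0000]
Step 2: x=[3.9375 5.3125 8.9375] v=[3.3750 -1.8750 -1.1250]
Step 3: x=[4.9844 4.9375 8.2188] v=[2.0938 -0.7500 -1.4375]
Step 4: x=[4.7735 5.3946 7.4297] v=[-0.4219 0.9141 -1.5782]
Step 5: x=[3.5245 6.2052 6.8818] v=[-2.4981 1.6211 -1.0958]
Step 6: x=[2.0645 6.5148 6.9148] v=[-2.9200 0.6191 0.0659]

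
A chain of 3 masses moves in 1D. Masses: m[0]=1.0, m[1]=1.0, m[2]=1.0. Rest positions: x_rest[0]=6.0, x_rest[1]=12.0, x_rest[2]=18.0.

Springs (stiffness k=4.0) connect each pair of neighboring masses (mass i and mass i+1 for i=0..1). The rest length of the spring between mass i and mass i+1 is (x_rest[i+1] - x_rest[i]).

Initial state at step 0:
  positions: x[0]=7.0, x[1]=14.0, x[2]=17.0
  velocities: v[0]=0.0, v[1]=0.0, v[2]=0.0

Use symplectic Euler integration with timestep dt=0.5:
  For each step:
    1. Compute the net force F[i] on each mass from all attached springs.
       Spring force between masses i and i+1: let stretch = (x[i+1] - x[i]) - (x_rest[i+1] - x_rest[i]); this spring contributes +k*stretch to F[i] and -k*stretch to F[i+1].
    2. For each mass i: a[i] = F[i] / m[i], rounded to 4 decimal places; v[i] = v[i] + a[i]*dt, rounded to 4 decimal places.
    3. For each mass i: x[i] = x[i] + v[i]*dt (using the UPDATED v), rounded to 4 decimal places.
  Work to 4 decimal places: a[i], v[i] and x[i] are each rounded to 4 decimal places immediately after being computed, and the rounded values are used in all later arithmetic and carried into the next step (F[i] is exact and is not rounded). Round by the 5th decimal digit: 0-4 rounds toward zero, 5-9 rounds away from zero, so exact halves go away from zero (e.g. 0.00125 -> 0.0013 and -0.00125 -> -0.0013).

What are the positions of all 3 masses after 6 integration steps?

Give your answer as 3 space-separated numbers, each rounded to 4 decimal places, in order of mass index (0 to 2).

Answer: 7.0000 14.0000 17.0000

Derivation:
Step 0: x=[7.0000 14.0000 17.0000] v=[0.0000 0.0000 0.0000]
Step 1: x=[8.0000 10.0000 20.0000] v=[2.0000 -8.0000 6.0000]
Step 2: x=[5.0000 14.0000 19.0000] v=[-6.0000 8.0000 -2.0000]
Step 3: x=[5.0000 14.0000 19.0000] v=[0.0000 0.0000 0.0000]
Step 4: x=[8.0000 10.0000 20.0000] v=[6.0000 -8.0000 2.0000]
Step 5: x=[7.0000 14.0000 17.0000] v=[-2.0000 8.0000 -6.0000]
Step 6: x=[7.0000 14.0000 17.0000] v=[0.0000 0.0000 0.0000]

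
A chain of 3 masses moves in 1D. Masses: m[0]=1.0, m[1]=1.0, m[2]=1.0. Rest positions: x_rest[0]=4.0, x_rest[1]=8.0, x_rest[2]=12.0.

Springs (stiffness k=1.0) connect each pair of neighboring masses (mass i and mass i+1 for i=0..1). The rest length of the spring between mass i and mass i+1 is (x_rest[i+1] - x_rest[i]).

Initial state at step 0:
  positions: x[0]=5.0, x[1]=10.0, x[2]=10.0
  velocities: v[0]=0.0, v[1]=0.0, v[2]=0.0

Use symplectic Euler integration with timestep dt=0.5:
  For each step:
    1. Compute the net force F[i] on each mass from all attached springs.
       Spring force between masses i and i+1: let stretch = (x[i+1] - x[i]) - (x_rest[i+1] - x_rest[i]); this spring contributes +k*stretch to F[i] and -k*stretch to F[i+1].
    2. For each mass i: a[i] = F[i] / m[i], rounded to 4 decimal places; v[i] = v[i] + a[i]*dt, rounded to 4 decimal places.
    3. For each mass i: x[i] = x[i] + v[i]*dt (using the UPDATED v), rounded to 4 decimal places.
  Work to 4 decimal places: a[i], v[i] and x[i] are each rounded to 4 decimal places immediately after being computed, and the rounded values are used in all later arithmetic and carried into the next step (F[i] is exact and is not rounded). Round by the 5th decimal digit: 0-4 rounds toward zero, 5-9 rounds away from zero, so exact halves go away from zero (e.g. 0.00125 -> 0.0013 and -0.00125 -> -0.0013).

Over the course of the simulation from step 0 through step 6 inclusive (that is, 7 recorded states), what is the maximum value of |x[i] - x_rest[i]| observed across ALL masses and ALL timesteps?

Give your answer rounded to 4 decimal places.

Step 0: x=[5.0000 10.0000 10.0000] v=[0.0000 0.0000 0.0000]
Step 1: x=[5.2500 8.7500 11.0000] v=[0.5000 -2.5000 2.0000]
Step 2: x=[5.3750 7.1875 12.4375] v=[0.2500 -3.1250 2.8750]
Step 3: x=[4.9531 6.4844 13.5625] v=[-0.8438 -1.4063 2.2500]
Step 4: x=[3.9140 7.1680 13.9180] v=[-2.0782 1.3671 0.7110]
Step 5: x=[2.6884 8.7256 13.5860] v=[-2.4512 3.1151 -0.6640]
Step 6: x=[1.9721 9.9890 13.0389] v=[-1.4326 2.5267 -1.0942]
Max displacement = 2.0279

Answer: 2.0279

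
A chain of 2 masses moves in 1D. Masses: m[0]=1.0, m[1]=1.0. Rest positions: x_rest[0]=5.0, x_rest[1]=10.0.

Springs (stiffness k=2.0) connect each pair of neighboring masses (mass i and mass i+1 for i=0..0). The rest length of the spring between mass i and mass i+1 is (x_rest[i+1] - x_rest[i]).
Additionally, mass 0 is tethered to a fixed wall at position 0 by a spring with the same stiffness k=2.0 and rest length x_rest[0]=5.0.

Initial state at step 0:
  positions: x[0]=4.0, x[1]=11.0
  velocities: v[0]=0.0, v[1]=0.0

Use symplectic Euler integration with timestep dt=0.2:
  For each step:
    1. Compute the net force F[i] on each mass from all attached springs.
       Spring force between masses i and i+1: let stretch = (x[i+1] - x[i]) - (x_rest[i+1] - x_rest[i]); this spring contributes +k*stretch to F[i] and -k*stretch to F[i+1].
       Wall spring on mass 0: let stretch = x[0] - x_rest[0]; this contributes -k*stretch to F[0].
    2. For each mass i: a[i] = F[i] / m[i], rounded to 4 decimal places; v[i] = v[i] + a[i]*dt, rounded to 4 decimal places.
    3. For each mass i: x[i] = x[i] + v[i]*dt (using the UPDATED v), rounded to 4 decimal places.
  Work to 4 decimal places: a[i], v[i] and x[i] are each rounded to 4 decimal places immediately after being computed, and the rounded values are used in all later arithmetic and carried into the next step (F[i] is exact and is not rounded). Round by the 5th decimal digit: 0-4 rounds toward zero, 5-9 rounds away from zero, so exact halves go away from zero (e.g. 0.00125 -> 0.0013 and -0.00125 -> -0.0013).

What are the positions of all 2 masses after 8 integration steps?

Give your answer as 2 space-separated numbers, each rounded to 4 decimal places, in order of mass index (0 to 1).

Step 0: x=[4.0000 11.0000] v=[0.0000 0.0000]
Step 1: x=[4.2400 10.8400] v=[1.2000 -0.8000]
Step 2: x=[4.6688 10.5520] v=[2.1440 -1.4400]
Step 3: x=[5.1948 10.1933] v=[2.6298 -1.7933]
Step 4: x=[5.7051 9.8348] v=[2.5513 -1.7927]
Step 5: x=[6.0893 9.5459] v=[1.9211 -1.4446]
Step 6: x=[6.2629 9.3805] v=[0.8680 -0.8272]
Step 7: x=[6.1849 9.3657] v=[-0.3901 -0.0742]
Step 8: x=[5.8666 9.4964] v=[-1.5917 0.6535]

Answer: 5.8666 9.4964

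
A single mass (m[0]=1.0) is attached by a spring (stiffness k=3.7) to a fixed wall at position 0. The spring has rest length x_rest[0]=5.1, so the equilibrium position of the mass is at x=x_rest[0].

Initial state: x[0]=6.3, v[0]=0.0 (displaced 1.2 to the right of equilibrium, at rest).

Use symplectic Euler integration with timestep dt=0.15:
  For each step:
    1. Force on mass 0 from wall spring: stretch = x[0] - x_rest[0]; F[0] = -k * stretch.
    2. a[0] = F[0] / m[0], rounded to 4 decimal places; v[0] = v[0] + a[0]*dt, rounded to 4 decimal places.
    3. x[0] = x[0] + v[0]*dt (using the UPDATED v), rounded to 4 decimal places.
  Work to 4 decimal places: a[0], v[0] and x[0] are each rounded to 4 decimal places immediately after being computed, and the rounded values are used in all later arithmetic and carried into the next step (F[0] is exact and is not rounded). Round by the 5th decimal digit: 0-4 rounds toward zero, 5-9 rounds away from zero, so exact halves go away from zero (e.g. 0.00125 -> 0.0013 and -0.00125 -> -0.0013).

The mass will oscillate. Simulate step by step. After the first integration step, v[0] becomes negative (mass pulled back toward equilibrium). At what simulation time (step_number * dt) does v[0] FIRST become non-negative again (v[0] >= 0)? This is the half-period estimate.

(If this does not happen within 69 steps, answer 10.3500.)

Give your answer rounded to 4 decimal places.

Answer: 1.6500

Derivation:
Step 0: x=[6.3000] v=[0.0000]
Step 1: x=[6.2001] v=[-0.6660]
Step 2: x=[6.0086] v=[-1.2766]
Step 3: x=[5.7415] v=[-1.7809]
Step 4: x=[5.4210] v=[-2.1369]
Step 5: x=[5.0737] v=[-2.3151]
Step 6: x=[4.7286] v=[-2.3005]
Step 7: x=[4.4144] v=[-2.0944]
Step 8: x=[4.1573] v=[-1.7139]
Step 9: x=[3.9787] v=[-1.1907]
Step 10: x=[3.8934] v=[-0.5684]
Step 11: x=[3.9086] v=[0.1013]
First v>=0 after going negative at step 11, time=1.6500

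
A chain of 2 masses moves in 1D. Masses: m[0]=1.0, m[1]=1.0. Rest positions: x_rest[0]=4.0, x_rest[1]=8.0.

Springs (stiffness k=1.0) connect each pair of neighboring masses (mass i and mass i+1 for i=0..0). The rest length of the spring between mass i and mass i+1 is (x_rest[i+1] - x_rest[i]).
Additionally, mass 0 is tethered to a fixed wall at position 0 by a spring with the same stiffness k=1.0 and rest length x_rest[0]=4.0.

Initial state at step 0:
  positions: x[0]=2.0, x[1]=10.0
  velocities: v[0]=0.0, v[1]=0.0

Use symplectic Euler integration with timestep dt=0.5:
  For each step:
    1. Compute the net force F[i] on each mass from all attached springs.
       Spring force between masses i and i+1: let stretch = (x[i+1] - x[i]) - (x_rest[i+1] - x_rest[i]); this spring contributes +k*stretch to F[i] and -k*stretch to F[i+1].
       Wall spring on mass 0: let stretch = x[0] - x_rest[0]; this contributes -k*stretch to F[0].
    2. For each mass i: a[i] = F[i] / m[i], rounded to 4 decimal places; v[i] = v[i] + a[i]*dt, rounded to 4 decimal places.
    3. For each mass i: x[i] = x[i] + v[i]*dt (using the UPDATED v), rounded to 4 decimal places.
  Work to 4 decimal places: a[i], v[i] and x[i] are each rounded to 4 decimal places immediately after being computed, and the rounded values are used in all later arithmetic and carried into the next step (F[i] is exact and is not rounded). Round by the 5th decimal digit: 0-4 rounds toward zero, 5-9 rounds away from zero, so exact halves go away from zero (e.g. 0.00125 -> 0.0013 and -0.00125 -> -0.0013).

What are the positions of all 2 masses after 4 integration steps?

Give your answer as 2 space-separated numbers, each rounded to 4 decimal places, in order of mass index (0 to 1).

Answer: 6.1641 6.7970

Derivation:
Step 0: x=[2.0000 10.0000] v=[0.0000 0.0000]
Step 1: x=[3.5000 9.0000] v=[3.0000 -2.0000]
Step 2: x=[5.5000 7.6250] v=[4.0000 -2.7500]
Step 3: x=[6.6563 6.7188] v=[2.3125 -1.8125]
Step 4: x=[6.1641 6.7970] v=[-0.9844 0.1563]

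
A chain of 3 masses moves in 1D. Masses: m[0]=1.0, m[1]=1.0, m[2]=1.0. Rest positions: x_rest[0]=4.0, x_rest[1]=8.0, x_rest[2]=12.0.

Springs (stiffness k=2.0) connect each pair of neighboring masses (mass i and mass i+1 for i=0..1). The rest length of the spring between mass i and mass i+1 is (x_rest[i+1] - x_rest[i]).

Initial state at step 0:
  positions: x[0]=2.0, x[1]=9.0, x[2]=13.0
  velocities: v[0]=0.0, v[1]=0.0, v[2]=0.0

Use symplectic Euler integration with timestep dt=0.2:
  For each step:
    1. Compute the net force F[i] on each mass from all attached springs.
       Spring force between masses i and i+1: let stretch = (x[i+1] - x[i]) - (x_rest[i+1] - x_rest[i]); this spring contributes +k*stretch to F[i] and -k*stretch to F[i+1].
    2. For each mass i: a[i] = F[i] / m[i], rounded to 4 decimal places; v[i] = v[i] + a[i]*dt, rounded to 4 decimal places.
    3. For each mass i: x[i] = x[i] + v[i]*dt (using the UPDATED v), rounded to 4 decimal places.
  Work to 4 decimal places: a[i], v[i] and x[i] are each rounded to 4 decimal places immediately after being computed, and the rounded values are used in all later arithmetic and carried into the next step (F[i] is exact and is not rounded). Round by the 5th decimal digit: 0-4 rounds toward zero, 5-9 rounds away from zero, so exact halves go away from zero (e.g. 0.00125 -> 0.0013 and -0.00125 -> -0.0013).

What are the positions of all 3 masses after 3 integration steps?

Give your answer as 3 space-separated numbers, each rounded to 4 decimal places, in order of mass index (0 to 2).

Answer: 3.2557 7.8342 12.9101

Derivation:
Step 0: x=[2.0000 9.0000 13.0000] v=[0.0000 0.0000 0.0000]
Step 1: x=[2.2400 8.7600 13.0000] v=[1.2000 -1.2000 0.0000]
Step 2: x=[2.6816 8.3376 12.9808] v=[2.2080 -2.1120 -0.0960]
Step 3: x=[3.2557 7.8342 12.9101] v=[2.8704 -2.5171 -0.3533]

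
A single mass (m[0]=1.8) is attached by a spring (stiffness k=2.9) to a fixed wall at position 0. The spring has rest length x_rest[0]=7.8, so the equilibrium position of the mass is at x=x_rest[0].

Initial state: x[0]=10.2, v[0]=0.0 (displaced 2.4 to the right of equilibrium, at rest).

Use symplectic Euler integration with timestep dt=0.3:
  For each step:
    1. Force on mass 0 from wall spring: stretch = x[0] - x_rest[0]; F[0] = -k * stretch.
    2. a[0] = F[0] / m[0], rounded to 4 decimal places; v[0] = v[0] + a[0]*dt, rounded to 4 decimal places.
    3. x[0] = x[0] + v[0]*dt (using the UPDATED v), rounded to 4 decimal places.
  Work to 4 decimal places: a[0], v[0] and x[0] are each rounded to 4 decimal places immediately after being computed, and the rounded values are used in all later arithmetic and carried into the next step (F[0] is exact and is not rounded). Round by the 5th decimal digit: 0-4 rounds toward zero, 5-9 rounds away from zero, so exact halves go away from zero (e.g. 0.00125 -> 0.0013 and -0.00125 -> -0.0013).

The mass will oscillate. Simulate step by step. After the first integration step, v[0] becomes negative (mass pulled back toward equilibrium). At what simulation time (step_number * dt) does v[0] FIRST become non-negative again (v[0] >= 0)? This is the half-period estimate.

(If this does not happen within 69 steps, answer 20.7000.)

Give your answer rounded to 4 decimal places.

Step 0: x=[10.2000] v=[0.0000]
Step 1: x=[9.8520] v=[-1.1600]
Step 2: x=[9.2065] v=[-2.1518]
Step 3: x=[8.3570] v=[-2.8316]
Step 4: x=[7.4268] v=[-3.1008]
Step 5: x=[6.5507] v=[-2.9204]
Step 6: x=[5.8557] v=[-2.3166]
Step 7: x=[5.4426] v=[-1.3769]
Step 8: x=[5.3714] v=[-0.2375]
Step 9: x=[5.6523] v=[0.9363]
First v>=0 after going negative at step 9, time=2.7000

Answer: 2.7000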